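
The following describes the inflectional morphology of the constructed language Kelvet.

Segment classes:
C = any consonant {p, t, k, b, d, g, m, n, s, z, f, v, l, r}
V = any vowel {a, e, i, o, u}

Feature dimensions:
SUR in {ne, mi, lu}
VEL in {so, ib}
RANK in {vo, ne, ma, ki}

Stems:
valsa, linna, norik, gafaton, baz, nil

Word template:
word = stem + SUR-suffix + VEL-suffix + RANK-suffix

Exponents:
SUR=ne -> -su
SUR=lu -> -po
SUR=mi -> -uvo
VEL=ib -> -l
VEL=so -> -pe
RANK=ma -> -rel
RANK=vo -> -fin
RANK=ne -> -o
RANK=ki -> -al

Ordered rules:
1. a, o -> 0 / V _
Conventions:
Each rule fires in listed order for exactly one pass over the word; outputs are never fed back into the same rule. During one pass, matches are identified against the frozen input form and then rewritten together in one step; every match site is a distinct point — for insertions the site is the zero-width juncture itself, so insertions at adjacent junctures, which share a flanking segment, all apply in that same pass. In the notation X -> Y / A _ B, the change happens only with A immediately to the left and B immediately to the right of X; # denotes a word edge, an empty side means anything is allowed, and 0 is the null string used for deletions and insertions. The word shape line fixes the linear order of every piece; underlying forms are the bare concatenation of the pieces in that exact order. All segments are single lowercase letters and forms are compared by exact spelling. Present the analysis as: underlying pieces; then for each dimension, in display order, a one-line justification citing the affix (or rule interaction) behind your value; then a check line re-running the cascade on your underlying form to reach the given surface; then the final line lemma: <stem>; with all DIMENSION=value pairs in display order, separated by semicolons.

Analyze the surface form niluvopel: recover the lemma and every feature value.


underlying: nil-uvo-pe-al
SUR=mi - signalled by the affix -uvo
VEL=so - signalled by the affix -pe
RANK=ki - signalled by the affix -al
check: niluvopeal -> niluvopel
lemma: nil; SUR=mi; VEL=so; RANK=ki


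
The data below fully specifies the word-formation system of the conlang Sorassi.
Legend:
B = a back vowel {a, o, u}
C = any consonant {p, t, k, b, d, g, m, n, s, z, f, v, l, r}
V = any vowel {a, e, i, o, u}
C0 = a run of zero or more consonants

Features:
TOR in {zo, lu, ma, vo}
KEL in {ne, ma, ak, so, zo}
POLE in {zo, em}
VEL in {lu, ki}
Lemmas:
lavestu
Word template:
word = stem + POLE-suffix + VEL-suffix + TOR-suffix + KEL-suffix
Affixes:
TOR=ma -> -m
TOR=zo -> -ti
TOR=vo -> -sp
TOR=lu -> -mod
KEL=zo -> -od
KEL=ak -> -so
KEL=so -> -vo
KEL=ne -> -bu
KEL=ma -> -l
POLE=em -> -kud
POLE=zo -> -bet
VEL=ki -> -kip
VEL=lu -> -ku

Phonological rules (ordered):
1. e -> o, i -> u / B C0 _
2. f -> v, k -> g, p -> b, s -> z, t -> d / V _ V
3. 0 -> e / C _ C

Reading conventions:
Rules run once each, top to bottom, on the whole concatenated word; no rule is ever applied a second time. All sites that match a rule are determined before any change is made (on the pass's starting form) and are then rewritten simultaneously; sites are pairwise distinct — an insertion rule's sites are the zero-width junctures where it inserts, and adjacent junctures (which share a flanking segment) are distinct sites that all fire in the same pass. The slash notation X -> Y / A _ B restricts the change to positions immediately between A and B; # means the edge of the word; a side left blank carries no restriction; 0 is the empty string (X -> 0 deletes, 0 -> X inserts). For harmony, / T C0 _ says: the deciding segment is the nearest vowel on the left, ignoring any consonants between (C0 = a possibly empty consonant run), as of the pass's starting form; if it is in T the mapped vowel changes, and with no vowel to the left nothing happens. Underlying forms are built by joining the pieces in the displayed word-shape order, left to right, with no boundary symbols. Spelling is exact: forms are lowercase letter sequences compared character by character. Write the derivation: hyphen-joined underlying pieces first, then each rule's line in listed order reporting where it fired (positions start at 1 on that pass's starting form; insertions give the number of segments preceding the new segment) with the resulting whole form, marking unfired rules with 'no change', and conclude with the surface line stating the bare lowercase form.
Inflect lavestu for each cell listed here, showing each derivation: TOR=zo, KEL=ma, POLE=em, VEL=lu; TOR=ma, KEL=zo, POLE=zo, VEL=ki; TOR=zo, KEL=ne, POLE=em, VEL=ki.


cell TOR=zo, KEL=ma, POLE=em, VEL=lu:
underlying: lavestu-kud-ku-ti-l
1. e -> o, i -> u / B C0 _: fires at position(s) 4, 14: lavostukudkutul
2. f -> v, k -> g, p -> b, s -> z, t -> d / V _ V: fires at position(s) 8, 13: lavostugudkudul
3. 0 -> e / C _ C: inserts after position(s) 5, 10: lavosetugudekudul
surface: lavosetugudekudul

cell TOR=ma, KEL=zo, POLE=zo, VEL=ki:
underlying: lavestu-bet-kip-m-od
1. e -> o, i -> u / B C0 _: fires at position(s) 4, 9: lavostubotkipmod
2. f -> v, k -> g, p -> b, s -> z, t -> d / V _ V: no change
3. 0 -> e / C _ C: inserts after position(s) 5, 10, 13: lavosetubotekipemod
surface: lavosetubotekipemod

cell TOR=zo, KEL=ne, POLE=em, VEL=ki:
underlying: lavestu-kud-kip-ti-bu
1. e -> o, i -> u / B C0 _: fires at position(s) 4, 12: lavostukudkuptibu
2. f -> v, k -> g, p -> b, s -> z, t -> d / V _ V: fires at position(s) 8: lavostugudkuptibu
3. 0 -> e / C _ C: inserts after position(s) 5, 10, 13: lavosetugudekupetibu
surface: lavosetugudekupetibu


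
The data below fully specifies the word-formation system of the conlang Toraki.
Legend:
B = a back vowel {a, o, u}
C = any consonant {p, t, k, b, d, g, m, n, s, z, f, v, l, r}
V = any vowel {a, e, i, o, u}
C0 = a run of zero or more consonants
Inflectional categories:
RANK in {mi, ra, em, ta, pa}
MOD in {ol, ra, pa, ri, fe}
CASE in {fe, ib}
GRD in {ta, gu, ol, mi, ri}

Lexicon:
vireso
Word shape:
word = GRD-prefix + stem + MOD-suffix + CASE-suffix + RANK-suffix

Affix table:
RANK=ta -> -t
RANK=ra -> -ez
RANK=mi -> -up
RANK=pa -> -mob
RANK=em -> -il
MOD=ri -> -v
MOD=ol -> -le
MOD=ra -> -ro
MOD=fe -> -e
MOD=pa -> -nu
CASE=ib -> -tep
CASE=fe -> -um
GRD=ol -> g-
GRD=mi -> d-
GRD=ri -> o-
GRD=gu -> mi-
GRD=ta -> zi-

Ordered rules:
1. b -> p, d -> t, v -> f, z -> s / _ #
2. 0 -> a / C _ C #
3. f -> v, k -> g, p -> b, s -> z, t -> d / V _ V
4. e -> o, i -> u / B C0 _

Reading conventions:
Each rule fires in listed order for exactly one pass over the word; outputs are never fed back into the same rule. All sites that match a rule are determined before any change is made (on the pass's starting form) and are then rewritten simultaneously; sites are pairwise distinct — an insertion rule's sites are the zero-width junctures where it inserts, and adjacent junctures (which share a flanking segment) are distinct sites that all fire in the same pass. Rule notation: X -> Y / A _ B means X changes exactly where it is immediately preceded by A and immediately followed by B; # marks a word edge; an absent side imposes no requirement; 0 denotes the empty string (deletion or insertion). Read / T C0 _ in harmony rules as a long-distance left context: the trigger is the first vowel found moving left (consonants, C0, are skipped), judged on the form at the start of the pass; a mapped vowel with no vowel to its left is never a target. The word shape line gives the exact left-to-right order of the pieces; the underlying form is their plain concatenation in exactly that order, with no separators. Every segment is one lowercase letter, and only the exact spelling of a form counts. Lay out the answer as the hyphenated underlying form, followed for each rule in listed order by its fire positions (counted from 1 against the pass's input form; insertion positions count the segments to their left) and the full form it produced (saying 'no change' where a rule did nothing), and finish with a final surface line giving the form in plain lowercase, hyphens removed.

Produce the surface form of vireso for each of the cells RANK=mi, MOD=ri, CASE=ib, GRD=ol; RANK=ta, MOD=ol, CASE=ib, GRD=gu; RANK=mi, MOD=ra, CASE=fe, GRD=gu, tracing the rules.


cell RANK=mi, MOD=ri, CASE=ib, GRD=ol:
underlying: g-vireso-v-tep-up
1. b -> p, d -> t, v -> f, z -> s / _ #: no change
2. 0 -> a / C _ C #: no change
3. f -> v, k -> g, p -> b, s -> z, t -> d / V _ V: fires at position(s) 6, 11: gvirezovtebup
4. e -> o, i -> u / B C0 _: fires at position(s) 10: gvirezovtobup
surface: gvirezovtobup

cell RANK=ta, MOD=ol, CASE=ib, GRD=gu:
underlying: mi-vireso-le-tep-t
1. b -> p, d -> t, v -> f, z -> s / _ #: no change
2. 0 -> a / C _ C #: inserts after position(s) 13: miviresoletepat
3. f -> v, k -> g, p -> b, s -> z, t -> d / V _ V: fires at position(s) 7, 11, 13: mivirezoledebat
4. e -> o, i -> u / B C0 _: fires at position(s) 10: mivirezolodebat
surface: mivirezolodebat

cell RANK=mi, MOD=ra, CASE=fe, GRD=gu:
underlying: mi-vireso-ro-um-up
1. b -> p, d -> t, v -> f, z -> s / _ #: no change
2. 0 -> a / C _ C #: no change
3. f -> v, k -> g, p -> b, s -> z, t -> d / V _ V: fires at position(s) 7: mivirezoroumup
4. e -> o, i -> u / B C0 _: no change
surface: mivirezoroumup


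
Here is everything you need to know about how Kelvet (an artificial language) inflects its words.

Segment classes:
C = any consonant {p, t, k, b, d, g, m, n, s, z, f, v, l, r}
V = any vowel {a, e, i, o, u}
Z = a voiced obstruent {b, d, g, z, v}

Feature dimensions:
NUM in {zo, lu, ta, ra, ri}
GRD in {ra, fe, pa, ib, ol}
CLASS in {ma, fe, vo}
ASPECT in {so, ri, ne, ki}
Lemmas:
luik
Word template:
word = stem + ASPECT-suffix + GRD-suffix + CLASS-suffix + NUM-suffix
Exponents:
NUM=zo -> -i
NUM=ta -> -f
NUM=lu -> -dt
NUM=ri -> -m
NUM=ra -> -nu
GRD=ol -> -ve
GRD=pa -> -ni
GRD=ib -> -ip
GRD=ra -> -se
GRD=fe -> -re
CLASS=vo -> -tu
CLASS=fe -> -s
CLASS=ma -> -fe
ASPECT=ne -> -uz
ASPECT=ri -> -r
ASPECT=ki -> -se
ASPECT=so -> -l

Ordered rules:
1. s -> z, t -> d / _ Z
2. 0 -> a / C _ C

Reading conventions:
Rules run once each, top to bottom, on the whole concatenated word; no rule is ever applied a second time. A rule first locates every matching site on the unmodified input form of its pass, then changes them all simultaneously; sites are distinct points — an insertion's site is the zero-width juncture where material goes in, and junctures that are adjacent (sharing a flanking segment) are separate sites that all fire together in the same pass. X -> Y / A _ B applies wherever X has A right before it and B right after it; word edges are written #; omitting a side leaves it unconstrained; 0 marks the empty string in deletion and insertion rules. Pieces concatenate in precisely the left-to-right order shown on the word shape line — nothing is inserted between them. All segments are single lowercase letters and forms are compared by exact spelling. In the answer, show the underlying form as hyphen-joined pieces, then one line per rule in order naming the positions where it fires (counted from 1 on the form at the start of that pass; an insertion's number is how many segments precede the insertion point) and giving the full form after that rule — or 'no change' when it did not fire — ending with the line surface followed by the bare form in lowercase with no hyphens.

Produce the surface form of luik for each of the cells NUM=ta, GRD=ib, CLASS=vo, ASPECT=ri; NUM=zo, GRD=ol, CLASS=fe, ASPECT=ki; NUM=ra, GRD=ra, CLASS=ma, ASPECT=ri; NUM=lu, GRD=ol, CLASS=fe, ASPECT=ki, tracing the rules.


cell NUM=ta, GRD=ib, CLASS=vo, ASPECT=ri:
underlying: luik-r-ip-tu-f
1. s -> z, t -> d / _ Z: no change
2. 0 -> a / C _ C: inserts after position(s) 4, 7: luikaripatuf
surface: luikaripatuf

cell NUM=zo, GRD=ol, CLASS=fe, ASPECT=ki:
underlying: luik-se-ve-s-i
1. s -> z, t -> d / _ Z: no change
2. 0 -> a / C _ C: inserts after position(s) 4: luikasevesi
surface: luikasevesi

cell NUM=ra, GRD=ra, CLASS=ma, ASPECT=ri:
underlying: luik-r-se-fe-nu
1. s -> z, t -> d / _ Z: no change
2. 0 -> a / C _ C: inserts after position(s) 4, 5: luikarasefenu
surface: luikarasefenu

cell NUM=lu, GRD=ol, CLASS=fe, ASPECT=ki:
underlying: luik-se-ve-s-dt
1. s -> z, t -> d / _ Z: fires at position(s) 9: luiksevezdt
2. 0 -> a / C _ C: inserts after position(s) 4, 9, 10: luikasevezadat
surface: luikasevezadat


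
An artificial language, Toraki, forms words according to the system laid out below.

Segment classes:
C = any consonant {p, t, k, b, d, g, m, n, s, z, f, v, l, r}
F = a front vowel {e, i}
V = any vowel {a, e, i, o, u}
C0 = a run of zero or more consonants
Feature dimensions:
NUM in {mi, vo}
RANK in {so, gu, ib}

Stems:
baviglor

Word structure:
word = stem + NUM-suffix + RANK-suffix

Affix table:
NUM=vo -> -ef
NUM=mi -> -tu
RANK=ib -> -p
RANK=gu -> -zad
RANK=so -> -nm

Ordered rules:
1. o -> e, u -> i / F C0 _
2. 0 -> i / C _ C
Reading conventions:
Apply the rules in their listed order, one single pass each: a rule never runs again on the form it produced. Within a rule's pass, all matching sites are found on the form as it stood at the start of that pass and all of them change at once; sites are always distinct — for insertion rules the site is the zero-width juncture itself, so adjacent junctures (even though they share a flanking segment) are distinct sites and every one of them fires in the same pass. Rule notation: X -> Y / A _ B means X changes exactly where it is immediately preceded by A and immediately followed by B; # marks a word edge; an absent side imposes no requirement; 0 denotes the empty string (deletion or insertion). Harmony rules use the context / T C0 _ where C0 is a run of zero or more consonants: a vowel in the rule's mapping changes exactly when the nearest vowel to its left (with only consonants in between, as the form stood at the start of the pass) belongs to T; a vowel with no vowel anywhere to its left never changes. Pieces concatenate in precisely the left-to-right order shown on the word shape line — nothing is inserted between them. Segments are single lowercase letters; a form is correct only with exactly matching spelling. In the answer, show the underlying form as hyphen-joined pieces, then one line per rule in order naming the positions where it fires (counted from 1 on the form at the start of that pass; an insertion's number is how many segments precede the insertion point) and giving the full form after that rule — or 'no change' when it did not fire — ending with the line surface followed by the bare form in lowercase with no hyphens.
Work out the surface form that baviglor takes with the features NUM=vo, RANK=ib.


underlying: baviglor-ef-p
1. o -> e, u -> i / F C0 _: fires at position(s) 7: baviglerefp
2. 0 -> i / C _ C: inserts after position(s) 5, 10: bavigilerefip
surface: bavigilerefip


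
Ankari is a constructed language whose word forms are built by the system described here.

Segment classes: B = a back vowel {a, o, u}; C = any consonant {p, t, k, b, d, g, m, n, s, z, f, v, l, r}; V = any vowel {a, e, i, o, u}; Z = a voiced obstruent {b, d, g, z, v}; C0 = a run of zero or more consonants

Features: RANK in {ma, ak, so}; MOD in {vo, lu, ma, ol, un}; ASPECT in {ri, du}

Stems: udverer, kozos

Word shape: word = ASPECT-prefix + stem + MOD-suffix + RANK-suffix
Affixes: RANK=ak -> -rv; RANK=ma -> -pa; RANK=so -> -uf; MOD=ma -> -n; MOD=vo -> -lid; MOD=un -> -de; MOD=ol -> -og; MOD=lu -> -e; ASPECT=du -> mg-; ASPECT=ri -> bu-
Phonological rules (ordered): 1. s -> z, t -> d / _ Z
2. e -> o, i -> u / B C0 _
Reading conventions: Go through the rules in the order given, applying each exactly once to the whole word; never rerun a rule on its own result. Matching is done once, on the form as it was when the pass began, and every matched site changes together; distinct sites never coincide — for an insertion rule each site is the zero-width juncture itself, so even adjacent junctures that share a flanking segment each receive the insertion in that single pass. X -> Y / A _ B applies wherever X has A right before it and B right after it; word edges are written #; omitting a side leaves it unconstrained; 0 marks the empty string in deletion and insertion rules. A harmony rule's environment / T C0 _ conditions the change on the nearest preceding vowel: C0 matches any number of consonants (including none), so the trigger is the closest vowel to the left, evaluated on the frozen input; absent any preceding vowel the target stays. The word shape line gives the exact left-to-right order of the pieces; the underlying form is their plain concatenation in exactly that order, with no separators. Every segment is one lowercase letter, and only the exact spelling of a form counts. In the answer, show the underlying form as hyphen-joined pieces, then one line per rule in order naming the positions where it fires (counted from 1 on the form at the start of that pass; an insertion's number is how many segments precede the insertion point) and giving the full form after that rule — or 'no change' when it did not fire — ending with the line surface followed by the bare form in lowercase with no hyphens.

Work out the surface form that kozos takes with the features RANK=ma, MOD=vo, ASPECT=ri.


underlying: bu-kozos-lid-pa
1. s -> z, t -> d / _ Z: no change
2. e -> o, i -> u / B C0 _: fires at position(s) 9: bukozosludpa
surface: bukozosludpa


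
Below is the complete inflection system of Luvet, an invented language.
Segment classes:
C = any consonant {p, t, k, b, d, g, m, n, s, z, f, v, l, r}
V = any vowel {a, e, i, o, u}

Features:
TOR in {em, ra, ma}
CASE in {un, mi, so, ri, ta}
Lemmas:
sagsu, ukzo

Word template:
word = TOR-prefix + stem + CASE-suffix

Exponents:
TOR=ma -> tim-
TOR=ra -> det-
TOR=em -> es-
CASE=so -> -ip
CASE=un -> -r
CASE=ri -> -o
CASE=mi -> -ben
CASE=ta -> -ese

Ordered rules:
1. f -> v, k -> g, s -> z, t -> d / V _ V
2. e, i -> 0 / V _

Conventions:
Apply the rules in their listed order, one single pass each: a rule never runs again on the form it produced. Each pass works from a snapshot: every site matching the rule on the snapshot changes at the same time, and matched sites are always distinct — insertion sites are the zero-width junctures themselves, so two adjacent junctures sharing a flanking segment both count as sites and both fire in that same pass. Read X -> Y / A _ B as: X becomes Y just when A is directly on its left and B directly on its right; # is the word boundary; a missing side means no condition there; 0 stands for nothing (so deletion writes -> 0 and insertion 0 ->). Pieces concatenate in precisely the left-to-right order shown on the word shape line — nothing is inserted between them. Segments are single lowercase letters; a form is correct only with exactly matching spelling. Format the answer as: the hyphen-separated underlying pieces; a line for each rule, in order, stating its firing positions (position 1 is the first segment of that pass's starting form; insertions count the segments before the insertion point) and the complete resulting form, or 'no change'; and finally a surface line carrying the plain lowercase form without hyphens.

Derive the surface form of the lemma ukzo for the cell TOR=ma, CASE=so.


underlying: tim-ukzo-ip
1. f -> v, k -> g, s -> z, t -> d / V _ V: no change
2. e, i -> 0 / V _: fires at position(s) 8: timukzop
surface: timukzop


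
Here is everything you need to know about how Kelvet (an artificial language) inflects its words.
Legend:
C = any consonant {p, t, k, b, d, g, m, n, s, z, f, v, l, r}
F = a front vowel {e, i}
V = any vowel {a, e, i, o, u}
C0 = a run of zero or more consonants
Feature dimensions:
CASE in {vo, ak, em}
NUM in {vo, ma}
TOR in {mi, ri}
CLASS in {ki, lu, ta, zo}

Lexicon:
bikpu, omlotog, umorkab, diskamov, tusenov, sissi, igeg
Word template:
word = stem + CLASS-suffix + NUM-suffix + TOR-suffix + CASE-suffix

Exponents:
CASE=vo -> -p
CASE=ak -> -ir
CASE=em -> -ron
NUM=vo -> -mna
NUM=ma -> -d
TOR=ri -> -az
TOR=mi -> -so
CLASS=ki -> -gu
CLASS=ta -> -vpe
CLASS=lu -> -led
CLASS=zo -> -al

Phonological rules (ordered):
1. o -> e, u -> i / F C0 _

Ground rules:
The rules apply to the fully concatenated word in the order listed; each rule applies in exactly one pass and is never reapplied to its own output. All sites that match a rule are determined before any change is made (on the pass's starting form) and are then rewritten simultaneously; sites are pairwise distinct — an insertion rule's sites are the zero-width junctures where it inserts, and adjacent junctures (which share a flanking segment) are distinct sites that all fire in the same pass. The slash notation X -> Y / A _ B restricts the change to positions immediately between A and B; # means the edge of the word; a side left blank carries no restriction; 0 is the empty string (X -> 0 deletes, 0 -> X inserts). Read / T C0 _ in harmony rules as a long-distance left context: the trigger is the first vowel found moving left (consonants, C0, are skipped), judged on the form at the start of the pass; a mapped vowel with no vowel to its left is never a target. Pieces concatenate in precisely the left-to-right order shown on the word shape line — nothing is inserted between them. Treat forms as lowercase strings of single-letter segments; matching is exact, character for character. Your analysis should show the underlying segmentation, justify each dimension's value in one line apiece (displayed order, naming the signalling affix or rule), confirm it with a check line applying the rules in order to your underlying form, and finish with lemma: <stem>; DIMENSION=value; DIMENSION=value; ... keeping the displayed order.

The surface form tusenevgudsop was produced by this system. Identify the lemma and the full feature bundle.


underlying: tusenov-gu-d-so-p
CASE=vo - signalled by the affix -p
NUM=ma - signalled by the affix -d
TOR=mi - signalled by the affix -so
CLASS=ki - signalled by the affix -gu
check: tusenovgudsop -> tusenevgudsop
lemma: tusenov; CASE=vo; NUM=ma; TOR=mi; CLASS=ki


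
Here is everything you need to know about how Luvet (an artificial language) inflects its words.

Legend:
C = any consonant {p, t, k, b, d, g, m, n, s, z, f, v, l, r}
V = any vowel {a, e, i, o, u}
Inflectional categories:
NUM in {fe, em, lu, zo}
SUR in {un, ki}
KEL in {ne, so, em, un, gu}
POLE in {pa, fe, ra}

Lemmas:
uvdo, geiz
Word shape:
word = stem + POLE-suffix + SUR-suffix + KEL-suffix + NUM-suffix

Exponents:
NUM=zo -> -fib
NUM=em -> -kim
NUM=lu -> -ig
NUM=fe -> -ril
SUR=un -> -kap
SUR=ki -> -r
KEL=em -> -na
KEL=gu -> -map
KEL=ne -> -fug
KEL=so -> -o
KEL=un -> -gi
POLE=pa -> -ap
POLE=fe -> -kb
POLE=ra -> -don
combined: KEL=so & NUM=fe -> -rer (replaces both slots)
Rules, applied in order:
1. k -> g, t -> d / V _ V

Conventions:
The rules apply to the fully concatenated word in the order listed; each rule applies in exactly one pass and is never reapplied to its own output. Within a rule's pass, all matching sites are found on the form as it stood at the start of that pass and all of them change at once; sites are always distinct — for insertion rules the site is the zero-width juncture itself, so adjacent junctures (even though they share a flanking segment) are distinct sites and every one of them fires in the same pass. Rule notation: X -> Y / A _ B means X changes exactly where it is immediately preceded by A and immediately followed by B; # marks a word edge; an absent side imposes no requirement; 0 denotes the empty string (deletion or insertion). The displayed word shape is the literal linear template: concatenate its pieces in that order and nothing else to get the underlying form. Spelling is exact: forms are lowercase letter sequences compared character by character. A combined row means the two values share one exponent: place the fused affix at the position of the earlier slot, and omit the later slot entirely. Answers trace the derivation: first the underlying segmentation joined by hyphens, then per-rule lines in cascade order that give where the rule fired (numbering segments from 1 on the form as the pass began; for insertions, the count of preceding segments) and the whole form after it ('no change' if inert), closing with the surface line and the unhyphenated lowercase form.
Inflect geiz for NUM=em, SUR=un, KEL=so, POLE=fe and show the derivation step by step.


underlying: geiz-kb-kap-o-kim
1. k -> g, t -> d / V _ V: fires at position(s) 11: geizkbkapogim
surface: geizkbkapogim


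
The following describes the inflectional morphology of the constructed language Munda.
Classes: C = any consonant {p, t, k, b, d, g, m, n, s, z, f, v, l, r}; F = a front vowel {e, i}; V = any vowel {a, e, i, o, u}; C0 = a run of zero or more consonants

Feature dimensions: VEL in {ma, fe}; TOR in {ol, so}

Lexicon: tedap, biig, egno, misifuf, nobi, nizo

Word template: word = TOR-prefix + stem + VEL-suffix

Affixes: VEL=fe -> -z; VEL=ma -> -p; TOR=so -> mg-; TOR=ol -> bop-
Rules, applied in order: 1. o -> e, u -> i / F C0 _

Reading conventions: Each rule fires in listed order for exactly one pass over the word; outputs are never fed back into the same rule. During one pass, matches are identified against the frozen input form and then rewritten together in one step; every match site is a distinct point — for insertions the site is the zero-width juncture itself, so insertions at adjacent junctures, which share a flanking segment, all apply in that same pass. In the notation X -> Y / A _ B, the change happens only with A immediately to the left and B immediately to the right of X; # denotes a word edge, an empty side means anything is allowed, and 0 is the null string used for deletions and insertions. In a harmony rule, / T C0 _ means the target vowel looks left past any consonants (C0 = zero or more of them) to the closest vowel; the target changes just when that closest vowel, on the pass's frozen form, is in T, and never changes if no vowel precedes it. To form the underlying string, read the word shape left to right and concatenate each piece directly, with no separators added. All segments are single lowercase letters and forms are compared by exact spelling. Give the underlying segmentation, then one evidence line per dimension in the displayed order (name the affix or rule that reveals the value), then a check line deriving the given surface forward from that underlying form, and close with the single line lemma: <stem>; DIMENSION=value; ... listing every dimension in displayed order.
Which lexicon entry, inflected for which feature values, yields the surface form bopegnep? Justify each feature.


underlying: bop-egno-p
VEL=ma - signalled by the affix -p
TOR=ol - signalled by the affix bop-
check: bopegnop -> bopegnep
lemma: egno; VEL=ma; TOR=ol


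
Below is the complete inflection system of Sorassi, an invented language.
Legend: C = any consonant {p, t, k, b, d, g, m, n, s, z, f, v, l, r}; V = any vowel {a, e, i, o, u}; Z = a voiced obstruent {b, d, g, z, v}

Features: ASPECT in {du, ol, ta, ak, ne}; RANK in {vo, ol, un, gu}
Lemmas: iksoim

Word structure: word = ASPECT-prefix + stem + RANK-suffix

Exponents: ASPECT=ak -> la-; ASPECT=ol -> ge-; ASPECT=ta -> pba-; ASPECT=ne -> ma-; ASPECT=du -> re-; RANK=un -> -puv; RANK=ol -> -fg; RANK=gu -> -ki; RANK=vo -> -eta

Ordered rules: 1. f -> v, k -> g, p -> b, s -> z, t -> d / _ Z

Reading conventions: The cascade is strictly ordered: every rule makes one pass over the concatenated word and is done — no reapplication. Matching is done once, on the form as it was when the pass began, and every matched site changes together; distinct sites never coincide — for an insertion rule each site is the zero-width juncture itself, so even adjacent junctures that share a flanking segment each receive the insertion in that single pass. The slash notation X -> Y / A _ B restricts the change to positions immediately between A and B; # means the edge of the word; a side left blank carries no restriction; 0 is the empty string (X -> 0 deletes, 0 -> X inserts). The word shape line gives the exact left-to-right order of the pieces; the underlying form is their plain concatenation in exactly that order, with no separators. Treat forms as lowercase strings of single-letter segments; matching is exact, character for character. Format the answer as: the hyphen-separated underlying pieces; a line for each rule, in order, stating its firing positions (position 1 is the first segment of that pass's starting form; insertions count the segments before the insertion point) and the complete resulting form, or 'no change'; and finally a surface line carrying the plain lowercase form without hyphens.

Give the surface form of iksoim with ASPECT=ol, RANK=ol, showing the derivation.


underlying: ge-iksoim-fg
1. f -> v, k -> g, p -> b, s -> z, t -> d / _ Z: fires at position(s) 9: geiksoimvg
surface: geiksoimvg


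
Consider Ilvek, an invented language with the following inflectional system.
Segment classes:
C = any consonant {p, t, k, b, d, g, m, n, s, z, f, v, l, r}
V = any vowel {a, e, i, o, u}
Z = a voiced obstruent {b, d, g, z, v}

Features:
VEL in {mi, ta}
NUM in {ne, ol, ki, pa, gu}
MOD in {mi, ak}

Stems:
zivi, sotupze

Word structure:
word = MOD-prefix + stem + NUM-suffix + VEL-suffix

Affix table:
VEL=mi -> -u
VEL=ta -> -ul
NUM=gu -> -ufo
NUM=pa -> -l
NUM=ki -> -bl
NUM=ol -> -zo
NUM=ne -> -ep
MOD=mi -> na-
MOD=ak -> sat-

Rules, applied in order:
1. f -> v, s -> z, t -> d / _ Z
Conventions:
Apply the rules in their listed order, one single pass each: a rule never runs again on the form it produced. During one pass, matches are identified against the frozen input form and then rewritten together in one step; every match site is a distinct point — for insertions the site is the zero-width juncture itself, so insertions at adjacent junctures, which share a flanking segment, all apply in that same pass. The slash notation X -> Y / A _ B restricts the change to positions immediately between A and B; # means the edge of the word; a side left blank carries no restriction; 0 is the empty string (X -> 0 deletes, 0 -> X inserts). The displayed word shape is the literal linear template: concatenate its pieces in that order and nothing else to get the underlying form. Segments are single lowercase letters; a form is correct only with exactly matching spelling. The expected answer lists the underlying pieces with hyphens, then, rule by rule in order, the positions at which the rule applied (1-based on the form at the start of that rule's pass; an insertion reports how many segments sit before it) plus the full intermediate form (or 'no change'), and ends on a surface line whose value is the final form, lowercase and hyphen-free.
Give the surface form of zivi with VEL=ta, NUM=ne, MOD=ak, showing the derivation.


underlying: sat-zivi-ep-ul
1. f -> v, s -> z, t -> d / _ Z: fires at position(s) 3: sadziviepul
surface: sadziviepul


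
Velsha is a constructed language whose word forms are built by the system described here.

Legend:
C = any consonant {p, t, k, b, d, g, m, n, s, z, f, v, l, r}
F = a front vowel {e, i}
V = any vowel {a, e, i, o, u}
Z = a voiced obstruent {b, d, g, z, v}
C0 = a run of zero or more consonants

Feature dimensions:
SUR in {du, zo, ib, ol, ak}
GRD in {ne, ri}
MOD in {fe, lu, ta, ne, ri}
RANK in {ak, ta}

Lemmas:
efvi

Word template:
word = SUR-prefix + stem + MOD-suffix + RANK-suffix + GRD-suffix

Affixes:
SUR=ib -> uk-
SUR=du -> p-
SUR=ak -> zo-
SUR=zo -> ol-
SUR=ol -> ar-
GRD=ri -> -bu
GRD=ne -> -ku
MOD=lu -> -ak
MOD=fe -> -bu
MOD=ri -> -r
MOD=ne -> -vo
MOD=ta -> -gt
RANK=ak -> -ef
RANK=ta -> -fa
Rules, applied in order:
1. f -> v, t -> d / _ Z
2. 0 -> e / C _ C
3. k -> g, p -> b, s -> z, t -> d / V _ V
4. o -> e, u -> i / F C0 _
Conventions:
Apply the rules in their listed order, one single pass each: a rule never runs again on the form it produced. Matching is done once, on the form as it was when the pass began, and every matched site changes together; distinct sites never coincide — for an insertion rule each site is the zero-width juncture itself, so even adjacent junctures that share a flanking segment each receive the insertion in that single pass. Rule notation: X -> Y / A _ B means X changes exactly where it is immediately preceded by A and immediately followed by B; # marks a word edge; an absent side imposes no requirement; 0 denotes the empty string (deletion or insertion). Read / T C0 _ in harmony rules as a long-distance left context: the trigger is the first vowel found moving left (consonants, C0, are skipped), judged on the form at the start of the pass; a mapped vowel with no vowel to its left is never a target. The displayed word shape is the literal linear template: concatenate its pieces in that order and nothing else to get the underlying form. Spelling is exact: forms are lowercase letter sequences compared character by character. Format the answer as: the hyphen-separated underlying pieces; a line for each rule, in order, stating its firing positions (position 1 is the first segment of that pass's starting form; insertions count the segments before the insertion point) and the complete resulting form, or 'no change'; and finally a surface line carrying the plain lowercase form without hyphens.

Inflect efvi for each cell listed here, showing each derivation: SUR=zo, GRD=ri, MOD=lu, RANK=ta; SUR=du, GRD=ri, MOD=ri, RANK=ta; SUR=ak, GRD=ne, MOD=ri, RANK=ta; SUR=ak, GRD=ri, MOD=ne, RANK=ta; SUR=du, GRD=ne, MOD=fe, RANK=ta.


cell SUR=zo, GRD=ri, MOD=lu, RANK=ta:
underlying: ol-efvi-ak-fa-bu
1. f -> v, t -> d / _ Z: fires at position(s) 4: olevviakfabu
2. 0 -> e / C _ C: inserts after position(s) 4, 8: oleveviakefabu
3. k -> g, p -> b, s -> z, t -> d / V _ V: fires at position(s) 9: oleveviagefabu
4. o -> e, u -> i / F C0 _: no change
surface: oleveviagefabu

cell SUR=du, GRD=ri, MOD=ri, RANK=ta:
underlying: p-efvi-r-fa-bu
1. f -> v, t -> d / _ Z: fires at position(s) 3: pevvirfabu
2. 0 -> e / C _ C: inserts after position(s) 3, 6: pevevirefabu
3. k -> g, p -> b, s -> z, t -> d / V _ V: no change
4. o -> e, u -> i / F C0 _: no change
surface: pevevirefabu

cell SUR=ak, GRD=ne, MOD=ri, RANK=ta:
underlying: zo-efvi-r-fa-ku
1. f -> v, t -> d / _ Z: fires at position(s) 4: zoevvirfaku
2. 0 -> e / C _ C: inserts after position(s) 4, 7: zoevevirefaku
3. k -> g, p -> b, s -> z, t -> d / V _ V: fires at position(s) 12: zoevevirefagu
4. o -> e, u -> i / F C0 _: no change
surface: zoevevirefagu

cell SUR=ak, GRD=ri, MOD=ne, RANK=ta:
underlying: zo-efvi-vo-fa-bu
1. f -> v, t -> d / _ Z: fires at position(s) 4: zoevvivofabu
2. 0 -> e / C _ C: inserts after position(s) 4: zoevevivofabu
3. k -> g, p -> b, s -> z, t -> d / V _ V: no change
4. o -> e, u -> i / F C0 _: fires at position(s) 9: zoevevivefabu
surface: zoevevivefabu

cell SUR=du, GRD=ne, MOD=fe, RANK=ta:
underlying: p-efvi-bu-fa-ku
1. f -> v, t -> d / _ Z: fires at position(s) 3: pevvibufaku
2. 0 -> e / C _ C: inserts after position(s) 3: pevevibufaku
3. k -> g, p -> b, s -> z, t -> d / V _ V: fires at position(s) 11: pevevibufagu
4. o -> e, u -> i / F C0 _: fires at position(s) 8: pevevibifagu
surface: pevevibifagu


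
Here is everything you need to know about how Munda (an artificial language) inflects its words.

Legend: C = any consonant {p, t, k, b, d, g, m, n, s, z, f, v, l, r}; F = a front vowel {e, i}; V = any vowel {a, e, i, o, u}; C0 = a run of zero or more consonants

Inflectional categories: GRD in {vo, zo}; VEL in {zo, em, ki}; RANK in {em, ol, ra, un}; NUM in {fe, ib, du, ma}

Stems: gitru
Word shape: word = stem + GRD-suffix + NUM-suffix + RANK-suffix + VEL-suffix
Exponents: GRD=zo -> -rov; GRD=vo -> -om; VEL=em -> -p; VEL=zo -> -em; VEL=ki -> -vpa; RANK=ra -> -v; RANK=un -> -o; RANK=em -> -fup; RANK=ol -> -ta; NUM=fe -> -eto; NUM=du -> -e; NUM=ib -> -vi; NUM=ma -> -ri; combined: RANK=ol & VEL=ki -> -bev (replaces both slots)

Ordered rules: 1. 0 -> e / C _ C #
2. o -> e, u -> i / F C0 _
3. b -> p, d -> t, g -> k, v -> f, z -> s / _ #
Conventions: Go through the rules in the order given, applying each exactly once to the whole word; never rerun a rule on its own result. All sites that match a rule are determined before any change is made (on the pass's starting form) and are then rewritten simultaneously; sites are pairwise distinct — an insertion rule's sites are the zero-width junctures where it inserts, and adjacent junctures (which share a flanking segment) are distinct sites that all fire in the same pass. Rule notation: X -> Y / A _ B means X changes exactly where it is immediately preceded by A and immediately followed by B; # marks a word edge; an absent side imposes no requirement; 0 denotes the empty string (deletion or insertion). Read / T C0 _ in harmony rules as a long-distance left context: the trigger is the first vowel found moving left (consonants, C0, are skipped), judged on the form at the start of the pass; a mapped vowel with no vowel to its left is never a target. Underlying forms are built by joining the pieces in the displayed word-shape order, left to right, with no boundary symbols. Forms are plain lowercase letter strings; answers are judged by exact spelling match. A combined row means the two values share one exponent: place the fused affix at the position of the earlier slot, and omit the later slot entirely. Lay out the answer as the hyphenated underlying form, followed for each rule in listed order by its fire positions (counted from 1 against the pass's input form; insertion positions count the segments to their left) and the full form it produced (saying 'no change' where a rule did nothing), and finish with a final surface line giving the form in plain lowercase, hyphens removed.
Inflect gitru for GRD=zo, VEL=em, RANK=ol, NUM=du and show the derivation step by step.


underlying: gitru-rov-e-ta-p
1. 0 -> e / C _ C #: no change
2. o -> e, u -> i / F C0 _: fires at position(s) 5: gitrirovetap
3. b -> p, d -> t, g -> k, v -> f, z -> s / _ #: no change
surface: gitrirovetap


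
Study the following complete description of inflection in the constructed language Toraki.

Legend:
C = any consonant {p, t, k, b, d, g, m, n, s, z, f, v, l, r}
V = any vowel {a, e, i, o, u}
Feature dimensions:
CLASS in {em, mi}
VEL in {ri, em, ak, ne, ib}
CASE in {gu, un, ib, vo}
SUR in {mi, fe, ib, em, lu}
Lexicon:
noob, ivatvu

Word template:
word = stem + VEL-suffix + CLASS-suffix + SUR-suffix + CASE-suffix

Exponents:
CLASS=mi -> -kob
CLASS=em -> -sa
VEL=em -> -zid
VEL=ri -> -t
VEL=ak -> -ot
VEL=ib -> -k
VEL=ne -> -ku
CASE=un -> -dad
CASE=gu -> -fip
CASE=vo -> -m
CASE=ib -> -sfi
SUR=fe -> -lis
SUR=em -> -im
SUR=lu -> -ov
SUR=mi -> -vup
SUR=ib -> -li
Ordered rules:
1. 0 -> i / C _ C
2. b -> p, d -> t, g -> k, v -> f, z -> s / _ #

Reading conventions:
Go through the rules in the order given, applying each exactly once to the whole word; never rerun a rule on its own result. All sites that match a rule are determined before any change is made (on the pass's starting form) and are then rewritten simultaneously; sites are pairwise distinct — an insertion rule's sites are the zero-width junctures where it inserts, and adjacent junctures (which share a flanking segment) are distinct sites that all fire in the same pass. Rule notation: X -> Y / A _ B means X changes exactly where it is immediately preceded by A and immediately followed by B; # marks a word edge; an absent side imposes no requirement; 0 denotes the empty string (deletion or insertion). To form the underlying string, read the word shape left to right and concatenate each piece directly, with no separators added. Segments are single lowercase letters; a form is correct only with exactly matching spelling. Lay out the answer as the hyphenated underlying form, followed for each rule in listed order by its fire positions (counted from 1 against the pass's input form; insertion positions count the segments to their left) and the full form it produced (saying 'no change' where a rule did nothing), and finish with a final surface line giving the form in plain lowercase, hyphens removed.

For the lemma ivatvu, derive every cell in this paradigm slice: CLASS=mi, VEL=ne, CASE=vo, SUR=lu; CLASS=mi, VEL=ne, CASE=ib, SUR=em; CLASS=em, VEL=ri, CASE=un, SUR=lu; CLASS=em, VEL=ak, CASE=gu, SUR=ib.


cell CLASS=mi, VEL=ne, CASE=vo, SUR=lu:
underlying: ivatvu-ku-kob-ov-m
1. 0 -> i / C _ C: inserts after position(s) 4, 13: ivativukukobovim
2. b -> p, d -> t, g -> k, v -> f, z -> s / _ #: no change
surface: ivativukukobovim

cell CLASS=mi, VEL=ne, CASE=ib, SUR=em:
underlying: ivatvu-ku-kob-im-sfi
1. 0 -> i / C _ C: inserts after position(s) 4, 13, 14: ivativukukobimisifi
2. b -> p, d -> t, g -> k, v -> f, z -> s / _ #: no change
surface: ivativukukobimisifi

cell CLASS=em, VEL=ri, CASE=un, SUR=lu:
underlying: ivatvu-t-sa-ov-dad
1. 0 -> i / C _ C: inserts after position(s) 4, 7, 11: ivativutisaovidad
2. b -> p, d -> t, g -> k, v -> f, z -> s / _ #: fires at position(s) 17: ivativutisaovidat
surface: ivativutisaovidat

cell CLASS=em, VEL=ak, CASE=gu, SUR=ib:
underlying: ivatvu-ot-sa-li-fip
1. 0 -> i / C _ C: inserts after position(s) 4, 8: ivativuotisalifip
2. b -> p, d -> t, g -> k, v -> f, z -> s / _ #: no change
surface: ivativuotisalifip
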